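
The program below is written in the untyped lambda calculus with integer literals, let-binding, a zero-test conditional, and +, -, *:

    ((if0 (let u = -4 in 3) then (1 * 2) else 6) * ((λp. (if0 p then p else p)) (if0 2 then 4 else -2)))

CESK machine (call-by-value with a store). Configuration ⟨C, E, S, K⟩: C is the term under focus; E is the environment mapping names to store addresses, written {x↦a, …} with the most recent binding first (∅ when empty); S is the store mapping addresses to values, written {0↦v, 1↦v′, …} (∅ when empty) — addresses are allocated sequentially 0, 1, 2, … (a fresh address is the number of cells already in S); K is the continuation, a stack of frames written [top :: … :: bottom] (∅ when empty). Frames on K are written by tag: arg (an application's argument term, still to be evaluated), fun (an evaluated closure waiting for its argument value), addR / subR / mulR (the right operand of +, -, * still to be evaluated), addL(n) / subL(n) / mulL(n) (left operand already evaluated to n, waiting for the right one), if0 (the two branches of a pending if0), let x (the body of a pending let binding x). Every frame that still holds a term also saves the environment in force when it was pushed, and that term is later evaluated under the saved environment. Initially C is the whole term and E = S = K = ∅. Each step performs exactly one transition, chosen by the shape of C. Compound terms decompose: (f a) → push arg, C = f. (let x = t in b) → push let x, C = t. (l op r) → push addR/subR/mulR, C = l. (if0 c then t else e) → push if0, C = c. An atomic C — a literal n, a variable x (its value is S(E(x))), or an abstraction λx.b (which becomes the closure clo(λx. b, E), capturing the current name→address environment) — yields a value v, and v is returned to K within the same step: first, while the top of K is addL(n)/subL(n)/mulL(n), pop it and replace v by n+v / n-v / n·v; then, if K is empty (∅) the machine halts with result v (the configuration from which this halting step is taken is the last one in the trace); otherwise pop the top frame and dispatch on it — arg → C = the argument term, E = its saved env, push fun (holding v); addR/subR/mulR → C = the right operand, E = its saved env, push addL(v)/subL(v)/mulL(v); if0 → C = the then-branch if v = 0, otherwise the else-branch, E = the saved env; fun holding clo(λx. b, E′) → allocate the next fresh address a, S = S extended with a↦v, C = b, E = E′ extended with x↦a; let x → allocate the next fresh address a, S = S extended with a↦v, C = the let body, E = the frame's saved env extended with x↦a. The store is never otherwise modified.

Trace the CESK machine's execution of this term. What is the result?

Answer: -12

Execution trace:
t=0: <C=((if0 (let u = -4 in 3) then (1 * 2) else 6) * ((λp. (if0 p then p else p)) (if0 2 then 4 else -2))), E=∅, S=∅, K=∅>
t=1: <C=(if0 (let u = -4 in 3) then (1 * 2) else 6), E=∅, S=∅, K=[mulR]>
t=2: <C=(let u = -4 in 3), E=∅, S=∅, K=[if0 :: mulR]>
t=3: <C=-4, E=∅, S=∅, K=[let u :: if0 :: mulR]>
t=4: <C=3, E={u↦0}, S={0↦-4}, K=[if0 :: mulR]>
t=5: <C=6, E=∅, S={0↦-4}, K=[mulR]>
t=6: <C=((λp. (if0 p then p else p)) (if0 2 then 4 else -2)), E=∅, S={0↦-4}, K=[mulL(6)]>
t=7: <C=(λp. (if0 p then p else p)), E=∅, S={0↦-4}, K=[arg :: mulL(6)]>
t=8: <C=(if0 2 then 4 else -2), E=∅, S={0↦-4}, K=[fun :: mulL(6)]>
t=9: <C=2, E=∅, S={0↦-4}, K=[if0 :: fun :: mulL(6)]>
t=10: <C=-2, E=∅, S={0↦-4}, K=[fun :: mulL(6)]>
t=11: <C=(if0 p then p else p), E={p↦1}, S={0↦-4, 1↦-2}, K=[mulL(6)]>
t=12: <C=p, E={p↦1}, S={0↦-4, 1↦-2}, K=[if0 :: mulL(6)]>
t=13: <C=p, E={p↦1}, S={0↦-4, 1↦-2}, K=[mulL(6)]>
→ final value -12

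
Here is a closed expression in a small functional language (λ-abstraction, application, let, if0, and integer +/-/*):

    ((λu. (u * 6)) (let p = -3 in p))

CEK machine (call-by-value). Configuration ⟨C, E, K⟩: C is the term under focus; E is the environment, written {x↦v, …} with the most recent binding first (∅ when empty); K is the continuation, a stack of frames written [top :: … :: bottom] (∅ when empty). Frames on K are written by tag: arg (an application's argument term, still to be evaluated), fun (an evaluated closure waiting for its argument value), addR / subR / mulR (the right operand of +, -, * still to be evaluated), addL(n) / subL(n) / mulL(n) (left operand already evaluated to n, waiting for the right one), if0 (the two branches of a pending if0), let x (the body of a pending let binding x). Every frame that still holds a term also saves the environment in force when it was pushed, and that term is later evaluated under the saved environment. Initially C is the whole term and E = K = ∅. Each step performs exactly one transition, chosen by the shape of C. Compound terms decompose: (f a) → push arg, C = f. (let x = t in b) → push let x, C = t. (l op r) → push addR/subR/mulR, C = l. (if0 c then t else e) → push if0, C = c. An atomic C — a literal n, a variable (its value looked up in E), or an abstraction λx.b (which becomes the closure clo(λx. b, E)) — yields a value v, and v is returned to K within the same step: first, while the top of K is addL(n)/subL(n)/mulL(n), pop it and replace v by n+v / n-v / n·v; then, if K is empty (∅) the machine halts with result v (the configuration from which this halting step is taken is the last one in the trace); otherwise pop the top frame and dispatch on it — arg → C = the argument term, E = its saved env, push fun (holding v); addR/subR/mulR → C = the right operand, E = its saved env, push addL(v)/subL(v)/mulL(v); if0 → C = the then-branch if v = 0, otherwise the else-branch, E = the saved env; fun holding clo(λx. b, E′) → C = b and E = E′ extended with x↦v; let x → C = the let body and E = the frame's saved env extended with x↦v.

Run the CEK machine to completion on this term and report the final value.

[0] <C=((λu. (u * 6)) (let p = -3 in p)), E=∅, K=∅>
[1] <C=(λu. (u * 6)), E=∅, K=[arg]>
[2] <C=(let p = -3 in p), E=∅, K=[fun]>
[3] <C=-3, E=∅, K=[let p :: fun]>
[4] <C=p, E={p↦-3}, K=[fun]>
[5] <C=(u * 6), E={u↦-3}, K=∅>
[6] <C=u, E={u↦-3}, K=[mulR]>
[7] <C=6, E={u↦-3}, K=[mulL(-3)]>
→ final value -18

Answer: -18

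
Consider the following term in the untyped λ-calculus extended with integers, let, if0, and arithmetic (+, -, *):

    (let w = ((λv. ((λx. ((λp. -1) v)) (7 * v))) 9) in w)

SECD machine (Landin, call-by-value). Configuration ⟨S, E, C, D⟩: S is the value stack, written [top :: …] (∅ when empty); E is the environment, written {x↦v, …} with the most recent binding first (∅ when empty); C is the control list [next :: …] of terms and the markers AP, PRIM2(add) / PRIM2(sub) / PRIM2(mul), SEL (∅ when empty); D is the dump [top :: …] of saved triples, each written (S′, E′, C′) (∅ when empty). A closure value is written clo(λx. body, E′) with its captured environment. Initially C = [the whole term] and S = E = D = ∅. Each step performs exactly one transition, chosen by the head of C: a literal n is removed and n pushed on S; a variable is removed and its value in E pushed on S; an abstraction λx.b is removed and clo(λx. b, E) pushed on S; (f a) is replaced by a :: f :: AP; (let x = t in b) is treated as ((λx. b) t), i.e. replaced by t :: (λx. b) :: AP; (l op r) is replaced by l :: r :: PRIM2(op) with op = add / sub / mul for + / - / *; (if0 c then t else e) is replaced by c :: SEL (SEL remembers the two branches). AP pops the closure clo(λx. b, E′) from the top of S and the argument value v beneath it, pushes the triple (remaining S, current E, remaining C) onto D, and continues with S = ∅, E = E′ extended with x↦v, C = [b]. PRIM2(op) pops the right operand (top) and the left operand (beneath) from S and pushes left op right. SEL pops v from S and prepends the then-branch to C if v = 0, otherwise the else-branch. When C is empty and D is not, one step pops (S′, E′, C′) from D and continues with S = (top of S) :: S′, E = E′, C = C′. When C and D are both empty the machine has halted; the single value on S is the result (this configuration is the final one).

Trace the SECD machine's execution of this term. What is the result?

Answer: -1

Derivation:
t=0: ⟨S=∅; E=∅; C=[(let w = ((λv. ((λx. ((λp. -1) v)) (7 * v))) 9) in w)]; D=∅⟩
t=1: ⟨S=∅; E=∅; C=[((λv. ((λx. ((λp. -1) v)) (7 * v))) 9) :: (λw. w) :: AP]; D=∅⟩
t=2: ⟨S=∅; E=∅; C=[9 :: (λv. ((λx. ((λp. -1) v)) (7 * v))) :: AP :: (λw. w) :: AP]; D=∅⟩
t=3: ⟨S=[9]; E=∅; C=[(λv. ((λx. ((λp. -1) v)) (7 * v))) :: AP :: (λw. w) :: AP]; D=∅⟩
t=4: ⟨S=[clo(λv. ((λx. ((λp. -1) v)) (7 * v)), ∅) :: 9]; E=∅; C=[AP :: (λw. w) :: AP]; D=∅⟩
t=5: ⟨S=∅; E={v↦9}; C=[((λx. ((λp. -1) v)) (7 * v))]; D=[(∅, ∅, [(λw. w) :: AP])]⟩
t=6: ⟨S=∅; E={v↦9}; C=[(7 * v) :: (λx. ((λp. -1) v)) :: AP]; D=[(∅, ∅, [(λw. w) :: AP])]⟩
t=7: ⟨S=∅; E={v↦9}; C=[7 :: v :: PRIM2(mul) :: (λx. ((λp. -1) v)) :: AP]; D=[(∅, ∅, [(λw. w) :: AP])]⟩
t=8: ⟨S=[7]; E={v↦9}; C=[v :: PRIM2(mul) :: (λx. ((λp. -1) v)) :: AP]; D=[(∅, ∅, [(λw. w) :: AP])]⟩
t=9: ⟨S=[9 :: 7]; E={v↦9}; C=[PRIM2(mul) :: (λx. ((λp. -1) v)) :: AP]; D=[(∅, ∅, [(λw. w) :: AP])]⟩
t=10: ⟨S=[63]; E={v↦9}; C=[(λx. ((λp. -1) v)) :: AP]; D=[(∅, ∅, [(λw. w) :: AP])]⟩
t=11: ⟨S=[clo(λx. ((λp. -1) v), {v↦9}) :: 63]; E={v↦9}; C=[AP]; D=[(∅, ∅, [(λw. w) :: AP])]⟩
t=12: ⟨S=∅; E={x↦63, v↦9}; C=[((λp. -1) v)]; D=[(∅, {v↦9}, ∅) :: (∅, ∅, [(λw. w) :: AP])]⟩
t=13: ⟨S=∅; E={x↦63, v↦9}; C=[v :: (λp. -1) :: AP]; D=[(∅, {v↦9}, ∅) :: (∅, ∅, [(λw. w) :: AP])]⟩
t=14: ⟨S=[9]; E={x↦63, v↦9}; C=[(λp. -1) :: AP]; D=[(∅, {v↦9}, ∅) :: (∅, ∅, [(λw. w) :: AP])]⟩
t=15: ⟨S=[clo(λp. -1, {x↦63, v↦9}) :: 9]; E={x↦63, v↦9}; C=[AP]; D=[(∅, {v↦9}, ∅) :: (∅, ∅, [(λw. w) :: AP])]⟩
t=16: ⟨S=∅; E={p↦9, x↦63, v↦9}; C=[-1]; D=[(∅, {x↦63, v↦9}, ∅) :: (∅, {v↦9}, ∅) :: (∅, ∅, [(λw. w) :: AP])]⟩
t=17: ⟨S=[-1]; E={p↦9, x↦63, v↦9}; C=∅; D=[(∅, {x↦63, v↦9}, ∅) :: (∅, {v↦9}, ∅) :: (∅, ∅, [(λw. w) :: AP])]⟩
t=18: ⟨S=[-1]; E={x↦63, v↦9}; C=∅; D=[(∅, {v↦9}, ∅) :: (∅, ∅, [(λw. w) :: AP])]⟩
t=19: ⟨S=[-1]; E={v↦9}; C=∅; D=[(∅, ∅, [(λw. w) :: AP])]⟩
t=20: ⟨S=[-1]; E=∅; C=[(λw. w) :: AP]; D=∅⟩
t=21: ⟨S=[clo(λw. w, ∅) :: -1]; E=∅; C=[AP]; D=∅⟩
t=22: ⟨S=∅; E={w↦-1}; C=[w]; D=[(∅, ∅, ∅)]⟩
t=23: ⟨S=[-1]; E={w↦-1}; C=∅; D=[(∅, ∅, ∅)]⟩
t=24: ⟨S=[-1]; E=∅; C=∅; D=∅⟩
→ final value -1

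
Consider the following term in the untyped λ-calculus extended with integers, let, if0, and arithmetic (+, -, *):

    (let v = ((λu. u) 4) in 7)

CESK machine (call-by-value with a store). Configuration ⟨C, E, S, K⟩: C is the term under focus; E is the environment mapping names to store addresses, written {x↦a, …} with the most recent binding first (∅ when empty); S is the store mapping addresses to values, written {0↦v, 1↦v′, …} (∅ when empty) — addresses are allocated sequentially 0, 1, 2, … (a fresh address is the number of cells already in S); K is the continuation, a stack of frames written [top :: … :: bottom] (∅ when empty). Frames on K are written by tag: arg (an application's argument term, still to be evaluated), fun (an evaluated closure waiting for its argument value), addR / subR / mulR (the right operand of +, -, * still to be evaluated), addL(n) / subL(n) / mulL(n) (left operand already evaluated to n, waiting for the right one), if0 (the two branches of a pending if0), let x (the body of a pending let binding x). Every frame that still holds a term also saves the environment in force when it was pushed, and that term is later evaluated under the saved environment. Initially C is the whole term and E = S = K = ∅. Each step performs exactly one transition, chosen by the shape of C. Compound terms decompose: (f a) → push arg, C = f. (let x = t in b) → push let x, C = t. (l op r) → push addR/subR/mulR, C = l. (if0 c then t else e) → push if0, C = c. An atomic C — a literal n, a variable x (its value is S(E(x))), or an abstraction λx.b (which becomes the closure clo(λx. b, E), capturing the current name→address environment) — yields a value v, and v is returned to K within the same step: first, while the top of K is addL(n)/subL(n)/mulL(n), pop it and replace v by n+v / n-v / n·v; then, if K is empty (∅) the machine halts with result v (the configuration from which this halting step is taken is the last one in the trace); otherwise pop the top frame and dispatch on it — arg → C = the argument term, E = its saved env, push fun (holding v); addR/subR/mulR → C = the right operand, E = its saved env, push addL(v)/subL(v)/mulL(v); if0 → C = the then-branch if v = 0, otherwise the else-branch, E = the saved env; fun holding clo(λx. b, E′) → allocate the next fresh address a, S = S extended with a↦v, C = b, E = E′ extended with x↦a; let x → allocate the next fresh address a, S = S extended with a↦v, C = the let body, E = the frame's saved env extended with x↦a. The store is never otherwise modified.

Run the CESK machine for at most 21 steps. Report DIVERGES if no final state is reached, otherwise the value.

Answer: 7

Execution trace:
[0] <C=(let v = ((λu. u) 4) in 7), E=∅, S=∅, K=∅>
[1] <C=((λu. u) 4), E=∅, S=∅, K=[let v]>
[2] <C=(λu. u), E=∅, S=∅, K=[arg :: let v]>
[3] <C=4, E=∅, S=∅, K=[fun :: let v]>
[4] <C=u, E={u↦0}, S={0↦4}, K=[let v]>
[5] <C=7, E={v↦1}, S={0↦4, 1↦4}, K=∅>
→ final value 7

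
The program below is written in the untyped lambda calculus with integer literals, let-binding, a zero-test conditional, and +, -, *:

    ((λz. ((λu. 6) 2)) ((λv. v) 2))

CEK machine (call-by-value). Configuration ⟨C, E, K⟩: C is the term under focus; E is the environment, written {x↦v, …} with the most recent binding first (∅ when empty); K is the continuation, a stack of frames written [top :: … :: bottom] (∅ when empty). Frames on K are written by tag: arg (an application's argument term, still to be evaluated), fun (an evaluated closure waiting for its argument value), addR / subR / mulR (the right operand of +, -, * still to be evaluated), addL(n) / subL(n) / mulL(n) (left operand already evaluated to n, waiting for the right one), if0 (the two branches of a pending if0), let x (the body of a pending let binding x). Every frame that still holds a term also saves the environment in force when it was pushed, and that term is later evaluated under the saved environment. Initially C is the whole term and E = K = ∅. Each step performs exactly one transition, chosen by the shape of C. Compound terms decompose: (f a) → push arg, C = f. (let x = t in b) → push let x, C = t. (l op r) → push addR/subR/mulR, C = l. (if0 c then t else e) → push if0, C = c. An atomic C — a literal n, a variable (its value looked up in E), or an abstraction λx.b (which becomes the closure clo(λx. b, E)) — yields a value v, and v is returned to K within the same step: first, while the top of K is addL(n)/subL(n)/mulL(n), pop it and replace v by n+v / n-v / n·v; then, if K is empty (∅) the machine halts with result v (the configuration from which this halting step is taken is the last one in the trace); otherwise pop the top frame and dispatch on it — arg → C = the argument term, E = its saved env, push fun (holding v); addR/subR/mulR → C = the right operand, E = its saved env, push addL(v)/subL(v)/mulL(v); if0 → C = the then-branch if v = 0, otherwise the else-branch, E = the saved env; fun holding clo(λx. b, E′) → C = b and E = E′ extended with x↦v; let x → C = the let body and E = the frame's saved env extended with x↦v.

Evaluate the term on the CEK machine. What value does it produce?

[0] ⟨C=((λz. ((λu. 6) 2)) ((λv. v) 2)); E=∅; K=∅⟩
[1] ⟨C=(λz. ((λu. 6) 2)); E=∅; K=[arg]⟩
[2] ⟨C=((λv. v) 2); E=∅; K=[fun]⟩
[3] ⟨C=(λv. v); E=∅; K=[arg :: fun]⟩
[4] ⟨C=2; E=∅; K=[fun :: fun]⟩
[5] ⟨C=v; E={v↦2}; K=[fun]⟩
[6] ⟨C=((λu. 6) 2); E={z↦2}; K=∅⟩
[7] ⟨C=(λu. 6); E={z↦2}; K=[arg]⟩
[8] ⟨C=2; E={z↦2}; K=[fun]⟩
[9] ⟨C=6; E={u↦2, z↦2}; K=∅⟩
→ final value 6

Answer: 6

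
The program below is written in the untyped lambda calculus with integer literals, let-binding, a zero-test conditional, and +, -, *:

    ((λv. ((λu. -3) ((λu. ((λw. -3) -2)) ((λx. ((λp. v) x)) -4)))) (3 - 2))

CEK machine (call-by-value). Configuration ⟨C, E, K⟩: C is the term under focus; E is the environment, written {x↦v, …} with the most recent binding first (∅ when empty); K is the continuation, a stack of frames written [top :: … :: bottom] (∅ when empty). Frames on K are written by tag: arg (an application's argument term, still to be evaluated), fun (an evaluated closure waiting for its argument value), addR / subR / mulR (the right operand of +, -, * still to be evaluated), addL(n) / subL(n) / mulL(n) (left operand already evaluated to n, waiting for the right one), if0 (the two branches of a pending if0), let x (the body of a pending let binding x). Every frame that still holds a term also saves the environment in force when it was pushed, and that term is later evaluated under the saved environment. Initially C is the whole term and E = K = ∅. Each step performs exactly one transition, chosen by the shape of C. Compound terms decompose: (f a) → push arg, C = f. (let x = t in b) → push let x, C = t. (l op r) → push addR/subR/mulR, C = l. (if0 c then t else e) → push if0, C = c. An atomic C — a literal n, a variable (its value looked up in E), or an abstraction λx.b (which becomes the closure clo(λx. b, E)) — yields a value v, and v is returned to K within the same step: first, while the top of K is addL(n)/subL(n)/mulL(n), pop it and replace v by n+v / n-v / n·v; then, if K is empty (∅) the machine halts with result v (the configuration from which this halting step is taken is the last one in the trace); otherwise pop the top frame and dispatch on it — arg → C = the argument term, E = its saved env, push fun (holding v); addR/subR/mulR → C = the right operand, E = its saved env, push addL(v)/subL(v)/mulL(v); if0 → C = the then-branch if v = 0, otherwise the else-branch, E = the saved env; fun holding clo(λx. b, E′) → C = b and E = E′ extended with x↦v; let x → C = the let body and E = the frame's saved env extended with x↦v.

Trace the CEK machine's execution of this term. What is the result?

t=0: <C=((λv. ((λu. -3) ((λu. ((λw. -3) -2)) ((λx. ((λp. v) x)) -4)))) (3 - 2)), E=∅, K=∅>
t=1: <C=(λv. ((λu. -3) ((λu. ((λw. -3) -2)) ((λx. ((λp. v) x)) -4)))), E=∅, K=[arg]>
t=2: <C=(3 - 2), E=∅, K=[fun]>
t=3: <C=3, E=∅, K=[subR :: fun]>
t=4: <C=2, E=∅, K=[subL(3) :: fun]>
t=5: <C=((λu. -3) ((λu. ((λw. -3) -2)) ((λx. ((λp. v) x)) -4))), E={v↦1}, K=∅>
t=6: <C=(λu. -3), E={v↦1}, K=[arg]>
t=7: <C=((λu. ((λw. -3) -2)) ((λx. ((λp. v) x)) -4)), E={v↦1}, K=[fun]>
t=8: <C=(λu. ((λw. -3) -2)), E={v↦1}, K=[arg :: fun]>
t=9: <C=((λx. ((λp. v) x)) -4), E={v↦1}, K=[fun :: fun]>
t=10: <C=(λx. ((λp. v) x)), E={v↦1}, K=[arg :: fun :: fun]>
t=11: <C=-4, E={v↦1}, K=[fun :: fun :: fun]>
t=12: <C=((λp. v) x), E={x↦-4, v↦1}, K=[fun :: fun]>
t=13: <C=(λp. v), E={x↦-4, v↦1}, K=[arg :: fun :: fun]>
t=14: <C=x, E={x↦-4, v↦1}, K=[fun :: fun :: fun]>
t=15: <C=v, E={p↦-4, x↦-4, v↦1}, K=[fun :: fun]>
t=16: <C=((λw. -3) -2), E={u↦1, v↦1}, K=[fun]>
t=17: <C=(λw. -3), E={u↦1, v↦1}, K=[arg :: fun]>
t=18: <C=-2, E={u↦1, v↦1}, K=[fun :: fun]>
t=19: <C=-3, E={w↦-2, u↦1, v↦1}, K=[fun]>
t=20: <C=-3, E={u↦-3, v↦1}, K=∅>
→ final value -3

Answer: -3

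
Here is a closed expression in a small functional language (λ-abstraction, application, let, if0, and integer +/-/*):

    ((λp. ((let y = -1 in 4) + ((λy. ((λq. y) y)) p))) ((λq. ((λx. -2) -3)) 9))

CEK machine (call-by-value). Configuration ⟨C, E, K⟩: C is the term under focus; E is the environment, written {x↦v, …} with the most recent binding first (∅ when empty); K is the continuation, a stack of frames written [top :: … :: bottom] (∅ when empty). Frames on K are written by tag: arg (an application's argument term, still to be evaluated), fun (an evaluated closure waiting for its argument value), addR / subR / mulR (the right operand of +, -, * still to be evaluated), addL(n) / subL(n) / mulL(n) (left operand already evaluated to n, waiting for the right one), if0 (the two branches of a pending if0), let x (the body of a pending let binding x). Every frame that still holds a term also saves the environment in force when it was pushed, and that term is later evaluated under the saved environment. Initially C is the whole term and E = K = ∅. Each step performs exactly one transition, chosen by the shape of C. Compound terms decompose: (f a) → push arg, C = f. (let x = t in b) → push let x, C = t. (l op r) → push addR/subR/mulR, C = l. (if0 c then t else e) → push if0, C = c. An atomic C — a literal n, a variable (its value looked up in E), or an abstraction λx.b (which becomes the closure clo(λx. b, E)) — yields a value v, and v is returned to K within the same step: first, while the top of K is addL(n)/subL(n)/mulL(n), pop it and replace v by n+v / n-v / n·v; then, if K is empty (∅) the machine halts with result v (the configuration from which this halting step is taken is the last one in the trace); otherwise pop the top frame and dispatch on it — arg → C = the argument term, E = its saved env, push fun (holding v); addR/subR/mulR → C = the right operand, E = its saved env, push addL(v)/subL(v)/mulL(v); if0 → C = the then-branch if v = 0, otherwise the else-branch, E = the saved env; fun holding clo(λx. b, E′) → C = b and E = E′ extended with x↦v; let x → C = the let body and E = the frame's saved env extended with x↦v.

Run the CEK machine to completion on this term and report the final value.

Answer: 2

Execution trace:
[0] ⟨C=((λp. ((let y = -1 in 4) + ((λy. ((λq. y) y)) p))) ((λq. ((λx. -2) -3)) 9)); E=∅; K=∅⟩
[1] ⟨C=(λp. ((let y = -1 in 4) + ((λy. ((λq. y) y)) p))); E=∅; K=[arg]⟩
[2] ⟨C=((λq. ((λx. -2) -3)) 9); E=∅; K=[fun]⟩
[3] ⟨C=(λq. ((λx. -2) -3)); E=∅; K=[arg :: fun]⟩
[4] ⟨C=9; E=∅; K=[fun :: fun]⟩
[5] ⟨C=((λx. -2) -3); E={q↦9}; K=[fun]⟩
[6] ⟨C=(λx. -2); E={q↦9}; K=[arg :: fun]⟩
[7] ⟨C=-3; E={q↦9}; K=[fun :: fun]⟩
[8] ⟨C=-2; E={x↦-3, q↦9}; K=[fun]⟩
[9] ⟨C=((let y = -1 in 4) + ((λy. ((λq. y) y)) p)); E={p↦-2}; K=∅⟩
[10] ⟨C=(let y = -1 in 4); E={p↦-2}; K=[addR]⟩
[11] ⟨C=-1; E={p↦-2}; K=[let y :: addR]⟩
[12] ⟨C=4; E={y↦-1, p↦-2}; K=[addR]⟩
[13] ⟨C=((λy. ((λq. y) y)) p); E={p↦-2}; K=[addL(4)]⟩
[14] ⟨C=(λy. ((λq. y) y)); E={p↦-2}; K=[arg :: addL(4)]⟩
[15] ⟨C=p; E={p↦-2}; K=[fun :: addL(4)]⟩
[16] ⟨C=((λq. y) y); E={y↦-2, p↦-2}; K=[addL(4)]⟩
[17] ⟨C=(λq. y); E={y↦-2, p↦-2}; K=[arg :: addL(4)]⟩
[18] ⟨C=y; E={y↦-2, p↦-2}; K=[fun :: addL(4)]⟩
[19] ⟨C=y; E={q↦-2, y↦-2, p↦-2}; K=[addL(4)]⟩
→ final value 2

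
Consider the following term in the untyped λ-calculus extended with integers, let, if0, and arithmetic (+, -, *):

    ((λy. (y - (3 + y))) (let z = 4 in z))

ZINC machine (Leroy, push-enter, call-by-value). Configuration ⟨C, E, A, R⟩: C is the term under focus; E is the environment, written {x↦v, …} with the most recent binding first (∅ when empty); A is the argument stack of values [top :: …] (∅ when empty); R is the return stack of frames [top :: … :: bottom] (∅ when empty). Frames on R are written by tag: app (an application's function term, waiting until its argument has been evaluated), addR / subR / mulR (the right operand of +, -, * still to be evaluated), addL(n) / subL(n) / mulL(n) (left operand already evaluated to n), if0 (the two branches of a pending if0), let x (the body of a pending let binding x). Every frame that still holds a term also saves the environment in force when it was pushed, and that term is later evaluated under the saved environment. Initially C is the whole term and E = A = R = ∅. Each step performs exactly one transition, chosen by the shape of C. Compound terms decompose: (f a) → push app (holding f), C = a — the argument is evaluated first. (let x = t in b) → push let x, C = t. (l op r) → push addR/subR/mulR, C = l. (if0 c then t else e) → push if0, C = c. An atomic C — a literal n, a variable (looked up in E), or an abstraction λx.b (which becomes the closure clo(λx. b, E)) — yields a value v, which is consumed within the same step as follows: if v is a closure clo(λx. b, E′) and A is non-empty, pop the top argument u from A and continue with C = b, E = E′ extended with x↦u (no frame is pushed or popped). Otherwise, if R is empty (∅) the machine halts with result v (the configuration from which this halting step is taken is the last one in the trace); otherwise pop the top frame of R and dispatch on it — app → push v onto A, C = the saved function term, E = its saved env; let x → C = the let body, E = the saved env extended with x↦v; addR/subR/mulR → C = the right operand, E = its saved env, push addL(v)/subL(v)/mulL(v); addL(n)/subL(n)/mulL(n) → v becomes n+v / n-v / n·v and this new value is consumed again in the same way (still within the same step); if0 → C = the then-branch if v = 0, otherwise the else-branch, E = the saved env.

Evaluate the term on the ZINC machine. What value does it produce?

step 0: <C=((λy. (y - (3 + y))) (let z = 4 in z)), E=∅, A=∅, R=∅>
step 1: <C=(let z = 4 in z), E=∅, A=∅, R=[app]>
step 2: <C=4, E=∅, A=∅, R=[let z :: app]>
step 3: <C=z, E={z↦4}, A=∅, R=[app]>
step 4: <C=(λy. (y - (3 + y))), E=∅, A=[4], R=∅>
step 5: <C=(y - (3 + y)), E={y↦4}, A=∅, R=∅>
step 6: <C=y, E={y↦4}, A=∅, R=[subR]>
step 7: <C=(3 + y), E={y↦4}, A=∅, R=[subL(4)]>
step 8: <C=3, E={y↦4}, A=∅, R=[addR :: subL(4)]>
step 9: <C=y, E={y↦4}, A=∅, R=[addL(3) :: subL(4)]>
→ final value -3

Answer: -3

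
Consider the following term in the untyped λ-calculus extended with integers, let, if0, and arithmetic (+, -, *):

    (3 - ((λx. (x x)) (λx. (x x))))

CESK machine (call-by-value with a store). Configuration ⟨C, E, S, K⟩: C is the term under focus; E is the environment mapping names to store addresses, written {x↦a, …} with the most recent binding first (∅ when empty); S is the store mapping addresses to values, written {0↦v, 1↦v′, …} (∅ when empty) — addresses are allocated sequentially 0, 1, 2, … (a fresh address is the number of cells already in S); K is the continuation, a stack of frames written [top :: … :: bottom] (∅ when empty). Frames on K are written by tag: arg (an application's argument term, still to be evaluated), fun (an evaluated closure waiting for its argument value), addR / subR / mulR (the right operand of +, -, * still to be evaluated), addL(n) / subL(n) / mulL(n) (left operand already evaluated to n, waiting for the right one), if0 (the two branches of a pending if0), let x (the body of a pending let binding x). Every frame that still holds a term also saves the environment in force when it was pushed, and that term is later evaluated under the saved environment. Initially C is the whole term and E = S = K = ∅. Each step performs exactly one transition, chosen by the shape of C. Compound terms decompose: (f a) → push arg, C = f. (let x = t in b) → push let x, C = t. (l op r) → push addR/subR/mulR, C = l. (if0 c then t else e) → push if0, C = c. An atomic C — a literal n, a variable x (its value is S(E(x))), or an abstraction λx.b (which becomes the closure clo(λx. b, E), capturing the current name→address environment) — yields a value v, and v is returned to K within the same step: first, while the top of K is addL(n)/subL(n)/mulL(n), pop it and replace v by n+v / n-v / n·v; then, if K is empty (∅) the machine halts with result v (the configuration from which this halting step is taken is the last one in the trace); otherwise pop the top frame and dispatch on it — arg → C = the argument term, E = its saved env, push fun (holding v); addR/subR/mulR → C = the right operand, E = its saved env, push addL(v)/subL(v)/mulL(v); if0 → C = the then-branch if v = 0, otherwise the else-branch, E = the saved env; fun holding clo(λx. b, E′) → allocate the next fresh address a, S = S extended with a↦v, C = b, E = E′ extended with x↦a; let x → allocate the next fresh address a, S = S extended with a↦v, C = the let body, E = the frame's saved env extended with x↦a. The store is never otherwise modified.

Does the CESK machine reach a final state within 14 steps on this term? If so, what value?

0. [C=(3 - ((λx. (x x)) (λx. (x x)))) | E=∅ | S=∅ | K=∅]
1. [C=3 | E=∅ | S=∅ | K=[subR]]
2. [C=((λx. (x x)) (λx. (x x))) | E=∅ | S=∅ | K=[subL(3)]]
3. [C=(λx. (x x)) | E=∅ | S=∅ | K=[arg :: subL(3)]]
4. [C=(λx. (x x)) | E=∅ | S=∅ | K=[fun :: subL(3)]]
5. [C=(x x) | E={x↦0} | S={0↦clo(λx. (x x), ∅)} | K=[subL(3)]]
6. [C=x | E={x↦0} | S={0↦clo(λx. (x x), ∅)} | K=[arg :: subL(3)]]
7. [C=x | E={x↦0} | S={0↦clo(λx. (x x), ∅)} | K=[fun :: subL(3)]]
8. [C=(x x) | E={x↦1} | S={0↦clo(λx. (x x), ∅), 1↦clo(λx. (x x), ∅)} | K=[subL(3)]]
9. [C=x | E={x↦1} | S={0↦clo(λx. (x x), ∅), 1↦clo(λx. (x x), ∅)} | K=[arg :: subL(3)]]
10. [C=x | E={x↦1} | S={0↦clo(λx. (x x), ∅), 1↦clo(λx. (x x), ∅)} | K=[fun :: subL(3)]]
11. [C=(x x) | E={x↦2} | S={0↦clo(λx. (x x), ∅), 1↦clo(λx. (x x), ∅), 2↦clo(λx. (x x), ∅)} | K=[subL(3)]]
12. [C=x | E={x↦2} | S={0↦clo(λx. (x x), ∅), 1↦clo(λx. (x x), ∅), 2↦clo(λx. (x x), ∅)} | K=[arg :: subL(3)]]
13. [C=x | E={x↦2} | S={0↦clo(λx. (x x), ∅), 1↦clo(λx. (x x), ∅), 2↦clo(λx. (x x), ∅)} | K=[fun :: subL(3)]]
14. [C=(x x) | E={x↦3} | S={0↦clo(λx. (x x), ∅), 1↦clo(λx. (x x), ∅), 2↦clo(λx. (x x), ∅), 3↦clo(λx. (x x), ∅)} | K=[subL(3)]]
→ 14 transitions taken and the configuration is still not final: no result within 14 steps

Answer: DIVERGES (no final state within 14 steps)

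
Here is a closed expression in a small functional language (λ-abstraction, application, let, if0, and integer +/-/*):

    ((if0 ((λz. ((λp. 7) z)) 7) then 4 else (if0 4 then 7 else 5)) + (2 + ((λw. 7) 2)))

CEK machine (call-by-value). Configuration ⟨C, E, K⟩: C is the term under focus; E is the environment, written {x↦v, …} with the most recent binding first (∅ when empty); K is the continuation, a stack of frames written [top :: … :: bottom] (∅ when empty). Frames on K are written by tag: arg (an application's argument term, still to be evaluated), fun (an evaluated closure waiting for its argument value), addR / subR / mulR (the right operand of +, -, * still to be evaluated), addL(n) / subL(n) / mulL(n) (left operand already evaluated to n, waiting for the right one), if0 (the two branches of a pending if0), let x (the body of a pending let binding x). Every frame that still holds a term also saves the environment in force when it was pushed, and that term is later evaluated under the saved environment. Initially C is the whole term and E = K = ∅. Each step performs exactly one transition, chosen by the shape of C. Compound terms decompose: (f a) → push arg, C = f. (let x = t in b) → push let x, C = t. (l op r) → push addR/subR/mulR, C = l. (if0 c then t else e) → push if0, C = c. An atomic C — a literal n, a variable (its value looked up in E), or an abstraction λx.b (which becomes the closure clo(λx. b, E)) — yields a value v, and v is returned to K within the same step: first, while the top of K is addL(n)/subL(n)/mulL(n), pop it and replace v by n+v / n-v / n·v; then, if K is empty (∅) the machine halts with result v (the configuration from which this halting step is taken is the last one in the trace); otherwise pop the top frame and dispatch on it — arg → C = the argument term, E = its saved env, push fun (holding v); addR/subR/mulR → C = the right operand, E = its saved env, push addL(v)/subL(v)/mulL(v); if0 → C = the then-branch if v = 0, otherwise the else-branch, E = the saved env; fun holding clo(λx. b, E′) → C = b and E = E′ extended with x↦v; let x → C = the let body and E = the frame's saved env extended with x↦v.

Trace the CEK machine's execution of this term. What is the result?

Answer: 14

Derivation:
t=0: <C=((if0 ((λz. ((λp. 7) z)) 7) then 4 else (if0 4 then 7 else 5)) + (2 + ((λw. 7) 2))), E=∅, K=∅>
t=1: <C=(if0 ((λz. ((λp. 7) z)) 7) then 4 else (if0 4 then 7 else 5)), E=∅, K=[addR]>
t=2: <C=((λz. ((λp. 7) z)) 7), E=∅, K=[if0 :: addR]>
t=3: <C=(λz. ((λp. 7) z)), E=∅, K=[arg :: if0 :: addR]>
t=4: <C=7, E=∅, K=[fun :: if0 :: addR]>
t=5: <C=((λp. 7) z), E={z↦7}, K=[if0 :: addR]>
t=6: <C=(λp. 7), E={z↦7}, K=[arg :: if0 :: addR]>
t=7: <C=z, E={z↦7}, K=[fun :: if0 :: addR]>
t=8: <C=7, E={p↦7, z↦7}, K=[if0 :: addR]>
t=9: <C=(if0 4 then 7 else 5), E=∅, K=[addR]>
t=10: <C=4, E=∅, K=[if0 :: addR]>
t=11: <C=5, E=∅, K=[addR]>
t=12: <C=(2 + ((λw. 7) 2)), E=∅, K=[addL(5)]>
t=13: <C=2, E=∅, K=[addR :: addL(5)]>
t=14: <C=((λw. 7) 2), E=∅, K=[addL(2) :: addL(5)]>
t=15: <C=(λw. 7), E=∅, K=[arg :: addL(2) :: addL(5)]>
t=16: <C=2, E=∅, K=[fun :: addL(2) :: addL(5)]>
t=17: <C=7, E={w↦2}, K=[addL(2) :: addL(5)]>
→ final value 14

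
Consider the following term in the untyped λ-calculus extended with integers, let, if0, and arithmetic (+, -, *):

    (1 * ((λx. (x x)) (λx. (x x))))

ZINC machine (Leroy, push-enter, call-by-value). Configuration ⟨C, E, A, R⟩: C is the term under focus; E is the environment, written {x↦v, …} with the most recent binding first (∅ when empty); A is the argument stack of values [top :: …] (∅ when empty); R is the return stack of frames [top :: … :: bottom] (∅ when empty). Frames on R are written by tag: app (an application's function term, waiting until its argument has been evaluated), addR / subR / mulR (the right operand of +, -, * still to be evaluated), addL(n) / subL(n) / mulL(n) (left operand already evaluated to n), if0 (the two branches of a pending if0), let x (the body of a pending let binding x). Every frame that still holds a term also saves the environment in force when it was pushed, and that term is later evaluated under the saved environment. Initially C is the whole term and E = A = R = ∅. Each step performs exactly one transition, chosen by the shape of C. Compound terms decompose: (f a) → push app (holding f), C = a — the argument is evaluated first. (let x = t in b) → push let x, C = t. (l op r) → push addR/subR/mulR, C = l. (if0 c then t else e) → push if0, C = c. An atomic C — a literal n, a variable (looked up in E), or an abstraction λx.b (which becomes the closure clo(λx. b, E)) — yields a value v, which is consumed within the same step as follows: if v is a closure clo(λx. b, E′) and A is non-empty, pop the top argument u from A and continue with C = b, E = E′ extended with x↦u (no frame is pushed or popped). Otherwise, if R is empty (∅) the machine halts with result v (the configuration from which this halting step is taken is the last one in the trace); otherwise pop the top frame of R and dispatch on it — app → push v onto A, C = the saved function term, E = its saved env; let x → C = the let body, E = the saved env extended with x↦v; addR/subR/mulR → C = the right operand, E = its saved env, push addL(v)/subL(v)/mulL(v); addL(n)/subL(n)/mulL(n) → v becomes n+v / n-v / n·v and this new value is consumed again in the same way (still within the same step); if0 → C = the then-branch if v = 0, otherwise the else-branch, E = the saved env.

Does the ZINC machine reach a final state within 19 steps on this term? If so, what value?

step 0: [C=(1 * ((λx. (x x)) (λx. (x x)))) | E=∅ | A=∅ | R=∅]
step 1: [C=1 | E=∅ | A=∅ | R=[mulR]]
step 2: [C=((λx. (x x)) (λx. (x x))) | E=∅ | A=∅ | R=[mulL(1)]]
step 3: [C=(λx. (x x)) | E=∅ | A=∅ | R=[app :: mulL(1)]]
step 4: [C=(λx. (x x)) | E=∅ | A=[clo(λx. (x x), ∅)] | R=[mulL(1)]]
step 5: [C=(x x) | E={x↦clo(λx. (x x), ∅)} | A=∅ | R=[mulL(1)]]
step 6: [C=x | E={x↦clo(λx. (x x), ∅)} | A=∅ | R=[app :: mulL(1)]]
step 7: [C=x | E={x↦clo(λx. (x x), ∅)} | A=[clo(λx. (x x), ∅)] | R=[mulL(1)]]
… configuration repeats with period 3 (steps 5–7 recur indefinitely) …

Answer: DIVERGES (no final state within 19 steps)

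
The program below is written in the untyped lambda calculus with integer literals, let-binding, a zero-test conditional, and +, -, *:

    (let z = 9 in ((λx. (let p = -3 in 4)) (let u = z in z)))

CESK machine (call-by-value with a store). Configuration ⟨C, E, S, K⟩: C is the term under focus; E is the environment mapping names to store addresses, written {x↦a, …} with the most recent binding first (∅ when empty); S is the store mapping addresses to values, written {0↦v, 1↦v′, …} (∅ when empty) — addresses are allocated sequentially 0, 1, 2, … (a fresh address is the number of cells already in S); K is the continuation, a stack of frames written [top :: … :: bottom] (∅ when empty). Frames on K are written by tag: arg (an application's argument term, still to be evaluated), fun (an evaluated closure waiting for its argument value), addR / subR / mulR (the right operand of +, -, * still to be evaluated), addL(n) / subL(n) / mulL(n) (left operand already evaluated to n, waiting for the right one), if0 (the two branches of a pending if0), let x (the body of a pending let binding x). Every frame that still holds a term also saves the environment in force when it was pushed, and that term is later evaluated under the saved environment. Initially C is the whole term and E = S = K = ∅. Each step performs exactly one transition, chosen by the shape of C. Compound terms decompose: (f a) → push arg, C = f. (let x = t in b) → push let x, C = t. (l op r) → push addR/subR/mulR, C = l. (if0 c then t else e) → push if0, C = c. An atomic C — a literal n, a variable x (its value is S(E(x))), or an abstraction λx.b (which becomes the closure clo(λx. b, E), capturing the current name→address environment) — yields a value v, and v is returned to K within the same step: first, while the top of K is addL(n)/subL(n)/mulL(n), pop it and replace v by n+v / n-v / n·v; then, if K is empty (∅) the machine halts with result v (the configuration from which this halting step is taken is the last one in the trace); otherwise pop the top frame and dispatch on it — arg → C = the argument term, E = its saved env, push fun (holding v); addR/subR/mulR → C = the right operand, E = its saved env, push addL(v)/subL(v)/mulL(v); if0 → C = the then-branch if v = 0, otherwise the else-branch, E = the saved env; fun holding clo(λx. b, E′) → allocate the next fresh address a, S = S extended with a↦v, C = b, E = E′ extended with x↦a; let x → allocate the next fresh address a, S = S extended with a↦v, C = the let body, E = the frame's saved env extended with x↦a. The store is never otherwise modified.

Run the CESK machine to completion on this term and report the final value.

Answer: 4

Machine steps:
step 0: ⟨C=(let z = 9 in ((λx. (let p = -3 in 4)) (let u = z in z))); E=∅; S=∅; K=∅⟩
step 1: ⟨C=9; E=∅; S=∅; K=[let z]⟩
step 2: ⟨C=((λx. (let p = -3 in 4)) (let u = z in z)); E={z↦0}; S={0↦9}; K=∅⟩
step 3: ⟨C=(λx. (let p = -3 in 4)); E={z↦0}; S={0↦9}; K=[arg]⟩
step 4: ⟨C=(let u = z in z); E={z↦0}; S={0↦9}; K=[fun]⟩
step 5: ⟨C=z; E={z↦0}; S={0↦9}; K=[let u :: fun]⟩
step 6: ⟨C=z; E={u↦1, z↦0}; S={0↦9, 1↦9}; K=[fun]⟩
step 7: ⟨C=(let p = -3 in 4); E={x↦2, z↦0}; S={0↦9, 1↦9, 2↦9}; K=∅⟩
step 8: ⟨C=-3; E={x↦2, z↦0}; S={0↦9, 1↦9, 2↦9}; K=[let p]⟩
step 9: ⟨C=4; E={p↦3, x↦2, z↦0}; S={0↦9, 1↦9, 2↦9, 3↦-3}; K=∅⟩
→ final value 4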